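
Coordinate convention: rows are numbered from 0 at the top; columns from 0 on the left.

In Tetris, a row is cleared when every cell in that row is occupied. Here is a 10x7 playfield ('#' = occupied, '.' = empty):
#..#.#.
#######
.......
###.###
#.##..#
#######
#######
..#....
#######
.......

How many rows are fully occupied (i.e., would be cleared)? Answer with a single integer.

Answer: 4

Derivation:
Check each row:
  row 0: 4 empty cells -> not full
  row 1: 0 empty cells -> FULL (clear)
  row 2: 7 empty cells -> not full
  row 3: 1 empty cell -> not full
  row 4: 3 empty cells -> not full
  row 5: 0 empty cells -> FULL (clear)
  row 6: 0 empty cells -> FULL (clear)
  row 7: 6 empty cells -> not full
  row 8: 0 empty cells -> FULL (clear)
  row 9: 7 empty cells -> not full
Total rows cleared: 4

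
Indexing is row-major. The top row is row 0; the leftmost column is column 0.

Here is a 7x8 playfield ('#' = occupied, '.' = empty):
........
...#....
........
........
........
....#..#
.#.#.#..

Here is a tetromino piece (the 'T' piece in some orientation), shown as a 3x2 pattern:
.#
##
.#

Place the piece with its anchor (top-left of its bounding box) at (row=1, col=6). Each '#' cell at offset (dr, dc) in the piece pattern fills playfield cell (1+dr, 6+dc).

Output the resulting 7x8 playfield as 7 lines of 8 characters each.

Answer: ........
...#...#
......##
.......#
........
....#..#
.#.#.#..

Derivation:
Fill (1+0,6+1) = (1,7)
Fill (1+1,6+0) = (2,6)
Fill (1+1,6+1) = (2,7)
Fill (1+2,6+1) = (3,7)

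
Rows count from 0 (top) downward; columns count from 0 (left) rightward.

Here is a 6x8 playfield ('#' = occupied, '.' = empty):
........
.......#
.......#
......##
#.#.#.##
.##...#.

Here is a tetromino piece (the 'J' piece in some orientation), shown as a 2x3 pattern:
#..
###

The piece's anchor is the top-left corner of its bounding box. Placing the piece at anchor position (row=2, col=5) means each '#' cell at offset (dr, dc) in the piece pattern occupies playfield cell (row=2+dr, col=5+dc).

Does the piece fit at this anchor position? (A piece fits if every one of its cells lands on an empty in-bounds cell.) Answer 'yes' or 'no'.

Check each piece cell at anchor (2, 5):
  offset (0,0) -> (2,5): empty -> OK
  offset (1,0) -> (3,5): empty -> OK
  offset (1,1) -> (3,6): occupied ('#') -> FAIL
  offset (1,2) -> (3,7): occupied ('#') -> FAIL
All cells valid: no

Answer: no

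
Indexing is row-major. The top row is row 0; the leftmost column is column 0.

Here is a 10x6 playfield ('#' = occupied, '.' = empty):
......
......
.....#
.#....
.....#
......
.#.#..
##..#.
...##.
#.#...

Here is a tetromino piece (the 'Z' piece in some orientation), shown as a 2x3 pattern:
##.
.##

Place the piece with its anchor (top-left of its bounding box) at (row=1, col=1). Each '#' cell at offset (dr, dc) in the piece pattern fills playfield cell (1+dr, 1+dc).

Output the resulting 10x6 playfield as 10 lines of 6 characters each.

Fill (1+0,1+0) = (1,1)
Fill (1+0,1+1) = (1,2)
Fill (1+1,1+1) = (2,2)
Fill (1+1,1+2) = (2,3)

Answer: ......
.##...
..##.#
.#....
.....#
......
.#.#..
##..#.
...##.
#.#...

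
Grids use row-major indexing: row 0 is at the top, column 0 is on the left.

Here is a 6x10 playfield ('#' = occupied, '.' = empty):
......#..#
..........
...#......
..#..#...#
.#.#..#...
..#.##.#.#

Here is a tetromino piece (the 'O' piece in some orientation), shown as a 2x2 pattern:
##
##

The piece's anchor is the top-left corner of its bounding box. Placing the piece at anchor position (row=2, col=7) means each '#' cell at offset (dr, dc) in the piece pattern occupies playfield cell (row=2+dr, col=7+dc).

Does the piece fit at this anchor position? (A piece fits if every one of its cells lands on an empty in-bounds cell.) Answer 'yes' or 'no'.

Check each piece cell at anchor (2, 7):
  offset (0,0) -> (2,7): empty -> OK
  offset (0,1) -> (2,8): empty -> OK
  offset (1,0) -> (3,7): empty -> OK
  offset (1,1) -> (3,8): empty -> OK
All cells valid: yes

Answer: yes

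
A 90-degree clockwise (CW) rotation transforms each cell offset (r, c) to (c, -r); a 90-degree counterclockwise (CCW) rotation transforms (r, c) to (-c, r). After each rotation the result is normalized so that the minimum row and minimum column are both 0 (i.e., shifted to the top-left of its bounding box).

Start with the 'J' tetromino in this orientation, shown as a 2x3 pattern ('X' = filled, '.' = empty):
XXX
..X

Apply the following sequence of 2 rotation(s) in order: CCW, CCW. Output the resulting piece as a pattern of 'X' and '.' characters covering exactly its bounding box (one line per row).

Answer: X..
XXX

Derivation:
Start:
XXX
..X
After rotation 1 (CCW):
XX
X.
X.
After rotation 2 (CCW):
X..
XXX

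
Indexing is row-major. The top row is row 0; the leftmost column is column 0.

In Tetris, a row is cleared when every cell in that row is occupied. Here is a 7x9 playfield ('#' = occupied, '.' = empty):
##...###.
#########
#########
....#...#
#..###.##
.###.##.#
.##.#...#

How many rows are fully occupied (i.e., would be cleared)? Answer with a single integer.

Answer: 2

Derivation:
Check each row:
  row 0: 4 empty cells -> not full
  row 1: 0 empty cells -> FULL (clear)
  row 2: 0 empty cells -> FULL (clear)
  row 3: 7 empty cells -> not full
  row 4: 3 empty cells -> not full
  row 5: 3 empty cells -> not full
  row 6: 5 empty cells -> not full
Total rows cleared: 2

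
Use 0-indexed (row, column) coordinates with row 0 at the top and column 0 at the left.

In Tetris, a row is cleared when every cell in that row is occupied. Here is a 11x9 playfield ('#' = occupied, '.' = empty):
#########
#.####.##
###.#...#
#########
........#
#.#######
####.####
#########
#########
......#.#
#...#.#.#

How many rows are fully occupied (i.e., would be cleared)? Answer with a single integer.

Answer: 4

Derivation:
Check each row:
  row 0: 0 empty cells -> FULL (clear)
  row 1: 2 empty cells -> not full
  row 2: 4 empty cells -> not full
  row 3: 0 empty cells -> FULL (clear)
  row 4: 8 empty cells -> not full
  row 5: 1 empty cell -> not full
  row 6: 1 empty cell -> not full
  row 7: 0 empty cells -> FULL (clear)
  row 8: 0 empty cells -> FULL (clear)
  row 9: 7 empty cells -> not full
  row 10: 5 empty cells -> not full
Total rows cleared: 4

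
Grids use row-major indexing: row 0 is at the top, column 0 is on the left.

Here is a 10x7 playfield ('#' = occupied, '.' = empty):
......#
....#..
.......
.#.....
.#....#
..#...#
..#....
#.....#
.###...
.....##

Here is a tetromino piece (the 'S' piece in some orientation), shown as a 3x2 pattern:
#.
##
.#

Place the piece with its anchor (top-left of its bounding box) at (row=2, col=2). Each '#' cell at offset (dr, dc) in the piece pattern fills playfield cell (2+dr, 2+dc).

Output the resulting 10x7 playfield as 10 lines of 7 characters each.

Fill (2+0,2+0) = (2,2)
Fill (2+1,2+0) = (3,2)
Fill (2+1,2+1) = (3,3)
Fill (2+2,2+1) = (4,3)

Answer: ......#
....#..
..#....
.###...
.#.#..#
..#...#
..#....
#.....#
.###...
.....##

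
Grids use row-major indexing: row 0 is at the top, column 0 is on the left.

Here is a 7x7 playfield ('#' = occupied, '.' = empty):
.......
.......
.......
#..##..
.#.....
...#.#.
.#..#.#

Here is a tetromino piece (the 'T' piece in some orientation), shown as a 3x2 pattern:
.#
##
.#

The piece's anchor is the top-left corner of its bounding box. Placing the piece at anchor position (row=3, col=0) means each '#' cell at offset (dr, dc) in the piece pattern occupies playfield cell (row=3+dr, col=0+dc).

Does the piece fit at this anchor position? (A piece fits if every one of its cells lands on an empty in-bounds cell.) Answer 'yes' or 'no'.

Check each piece cell at anchor (3, 0):
  offset (0,1) -> (3,1): empty -> OK
  offset (1,0) -> (4,0): empty -> OK
  offset (1,1) -> (4,1): occupied ('#') -> FAIL
  offset (2,1) -> (5,1): empty -> OK
All cells valid: no

Answer: no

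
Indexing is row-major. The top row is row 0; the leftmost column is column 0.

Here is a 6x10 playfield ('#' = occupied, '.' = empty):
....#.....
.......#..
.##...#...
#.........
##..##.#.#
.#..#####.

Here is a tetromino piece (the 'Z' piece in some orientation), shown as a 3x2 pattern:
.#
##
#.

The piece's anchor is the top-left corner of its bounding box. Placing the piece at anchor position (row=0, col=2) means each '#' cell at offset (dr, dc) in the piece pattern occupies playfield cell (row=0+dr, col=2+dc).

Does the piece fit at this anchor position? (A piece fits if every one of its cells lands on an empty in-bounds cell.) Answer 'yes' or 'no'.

Answer: no

Derivation:
Check each piece cell at anchor (0, 2):
  offset (0,1) -> (0,3): empty -> OK
  offset (1,0) -> (1,2): empty -> OK
  offset (1,1) -> (1,3): empty -> OK
  offset (2,0) -> (2,2): occupied ('#') -> FAIL
All cells valid: no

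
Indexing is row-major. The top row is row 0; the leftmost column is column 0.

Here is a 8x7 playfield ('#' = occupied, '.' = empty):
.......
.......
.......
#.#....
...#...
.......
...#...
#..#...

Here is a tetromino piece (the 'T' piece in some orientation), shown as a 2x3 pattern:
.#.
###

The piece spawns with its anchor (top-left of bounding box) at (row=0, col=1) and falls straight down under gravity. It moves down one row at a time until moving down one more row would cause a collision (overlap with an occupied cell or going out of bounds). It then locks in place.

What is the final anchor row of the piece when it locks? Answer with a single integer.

Answer: 1

Derivation:
Spawn at (row=0, col=1). Try each row:
  row 0: fits
  row 1: fits
  row 2: blocked -> lock at row 1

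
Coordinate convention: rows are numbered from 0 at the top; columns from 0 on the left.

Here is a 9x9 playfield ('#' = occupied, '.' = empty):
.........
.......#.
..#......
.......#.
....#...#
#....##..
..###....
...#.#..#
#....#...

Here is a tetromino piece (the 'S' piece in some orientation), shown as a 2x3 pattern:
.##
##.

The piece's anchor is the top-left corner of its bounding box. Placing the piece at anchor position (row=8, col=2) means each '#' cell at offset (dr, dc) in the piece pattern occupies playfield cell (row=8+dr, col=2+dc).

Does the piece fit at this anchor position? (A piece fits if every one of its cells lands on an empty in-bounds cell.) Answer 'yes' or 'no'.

Answer: no

Derivation:
Check each piece cell at anchor (8, 2):
  offset (0,1) -> (8,3): empty -> OK
  offset (0,2) -> (8,4): empty -> OK
  offset (1,0) -> (9,2): out of bounds -> FAIL
  offset (1,1) -> (9,3): out of bounds -> FAIL
All cells valid: no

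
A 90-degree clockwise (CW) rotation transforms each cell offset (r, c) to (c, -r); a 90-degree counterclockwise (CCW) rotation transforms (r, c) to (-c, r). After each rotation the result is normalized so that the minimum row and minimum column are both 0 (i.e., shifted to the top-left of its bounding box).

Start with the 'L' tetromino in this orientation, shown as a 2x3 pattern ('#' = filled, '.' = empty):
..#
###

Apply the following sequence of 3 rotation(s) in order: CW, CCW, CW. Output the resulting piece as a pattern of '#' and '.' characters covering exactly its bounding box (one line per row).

Answer: #.
#.
##

Derivation:
Start:
..#
###
After rotation 1 (CW):
#.
#.
##
After rotation 2 (CCW):
..#
###
After rotation 3 (CW):
#.
#.
##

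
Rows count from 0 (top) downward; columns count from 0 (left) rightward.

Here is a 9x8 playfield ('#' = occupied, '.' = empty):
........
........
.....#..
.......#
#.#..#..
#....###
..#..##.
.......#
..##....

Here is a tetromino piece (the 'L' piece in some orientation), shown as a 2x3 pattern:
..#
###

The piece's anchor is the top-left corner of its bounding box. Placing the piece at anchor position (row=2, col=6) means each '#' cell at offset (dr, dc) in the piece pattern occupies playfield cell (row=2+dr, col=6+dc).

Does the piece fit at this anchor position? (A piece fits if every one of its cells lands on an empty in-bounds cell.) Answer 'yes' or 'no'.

Check each piece cell at anchor (2, 6):
  offset (0,2) -> (2,8): out of bounds -> FAIL
  offset (1,0) -> (3,6): empty -> OK
  offset (1,1) -> (3,7): occupied ('#') -> FAIL
  offset (1,2) -> (3,8): out of bounds -> FAIL
All cells valid: no

Answer: no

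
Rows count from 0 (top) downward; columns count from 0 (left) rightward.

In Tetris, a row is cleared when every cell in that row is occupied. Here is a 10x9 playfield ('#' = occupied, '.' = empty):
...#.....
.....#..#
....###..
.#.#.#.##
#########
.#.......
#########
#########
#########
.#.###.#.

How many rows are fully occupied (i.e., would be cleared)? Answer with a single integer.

Check each row:
  row 0: 8 empty cells -> not full
  row 1: 7 empty cells -> not full
  row 2: 6 empty cells -> not full
  row 3: 4 empty cells -> not full
  row 4: 0 empty cells -> FULL (clear)
  row 5: 8 empty cells -> not full
  row 6: 0 empty cells -> FULL (clear)
  row 7: 0 empty cells -> FULL (clear)
  row 8: 0 empty cells -> FULL (clear)
  row 9: 4 empty cells -> not full
Total rows cleared: 4

Answer: 4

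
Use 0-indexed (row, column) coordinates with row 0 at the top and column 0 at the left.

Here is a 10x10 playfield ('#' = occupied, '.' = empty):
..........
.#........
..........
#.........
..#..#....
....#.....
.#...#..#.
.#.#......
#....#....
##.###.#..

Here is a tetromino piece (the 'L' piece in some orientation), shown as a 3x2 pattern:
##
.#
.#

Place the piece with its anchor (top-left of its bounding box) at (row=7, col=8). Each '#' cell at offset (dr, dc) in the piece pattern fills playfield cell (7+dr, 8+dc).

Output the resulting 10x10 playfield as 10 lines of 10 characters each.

Answer: ..........
.#........
..........
#.........
..#..#....
....#.....
.#...#..#.
.#.#....##
#....#...#
##.###.#.#

Derivation:
Fill (7+0,8+0) = (7,8)
Fill (7+0,8+1) = (7,9)
Fill (7+1,8+1) = (8,9)
Fill (7+2,8+1) = (9,9)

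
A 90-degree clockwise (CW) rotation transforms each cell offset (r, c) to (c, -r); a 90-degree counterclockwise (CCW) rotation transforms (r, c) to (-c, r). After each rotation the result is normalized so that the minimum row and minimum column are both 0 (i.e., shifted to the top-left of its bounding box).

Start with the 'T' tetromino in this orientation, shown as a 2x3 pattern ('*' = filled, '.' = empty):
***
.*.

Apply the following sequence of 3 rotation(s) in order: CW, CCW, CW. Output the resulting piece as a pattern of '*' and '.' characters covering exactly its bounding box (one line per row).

Start:
***
.*.
After rotation 1 (CW):
.*
**
.*
After rotation 2 (CCW):
***
.*.
After rotation 3 (CW):
.*
**
.*

Answer: .*
**
.*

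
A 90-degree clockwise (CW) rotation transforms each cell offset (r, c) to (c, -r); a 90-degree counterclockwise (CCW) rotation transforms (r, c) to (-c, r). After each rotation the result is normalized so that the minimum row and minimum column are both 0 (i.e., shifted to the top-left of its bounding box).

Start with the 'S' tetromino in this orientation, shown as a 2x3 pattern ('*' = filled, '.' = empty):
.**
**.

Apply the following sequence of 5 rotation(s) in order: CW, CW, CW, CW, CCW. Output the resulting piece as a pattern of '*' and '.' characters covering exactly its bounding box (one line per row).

Answer: *.
**
.*

Derivation:
Start:
.**
**.
After rotation 1 (CW):
*.
**
.*
After rotation 2 (CW):
.**
**.
After rotation 3 (CW):
*.
**
.*
After rotation 4 (CW):
.**
**.
After rotation 5 (CCW):
*.
**
.*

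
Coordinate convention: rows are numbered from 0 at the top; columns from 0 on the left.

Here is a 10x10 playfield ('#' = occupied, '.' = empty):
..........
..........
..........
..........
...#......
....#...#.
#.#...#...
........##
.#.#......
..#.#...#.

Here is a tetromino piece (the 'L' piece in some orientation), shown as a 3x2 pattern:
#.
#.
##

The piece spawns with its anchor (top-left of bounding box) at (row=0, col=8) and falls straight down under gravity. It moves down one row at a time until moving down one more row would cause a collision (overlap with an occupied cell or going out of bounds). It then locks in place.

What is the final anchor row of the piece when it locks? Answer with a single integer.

Answer: 2

Derivation:
Spawn at (row=0, col=8). Try each row:
  row 0: fits
  row 1: fits
  row 2: fits
  row 3: blocked -> lock at row 2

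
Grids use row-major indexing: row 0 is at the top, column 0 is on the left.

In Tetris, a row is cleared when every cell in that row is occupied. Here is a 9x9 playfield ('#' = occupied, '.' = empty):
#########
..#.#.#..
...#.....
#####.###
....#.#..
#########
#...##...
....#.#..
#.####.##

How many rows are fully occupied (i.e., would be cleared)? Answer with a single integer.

Check each row:
  row 0: 0 empty cells -> FULL (clear)
  row 1: 6 empty cells -> not full
  row 2: 8 empty cells -> not full
  row 3: 1 empty cell -> not full
  row 4: 7 empty cells -> not full
  row 5: 0 empty cells -> FULL (clear)
  row 6: 6 empty cells -> not full
  row 7: 7 empty cells -> not full
  row 8: 2 empty cells -> not full
Total rows cleared: 2

Answer: 2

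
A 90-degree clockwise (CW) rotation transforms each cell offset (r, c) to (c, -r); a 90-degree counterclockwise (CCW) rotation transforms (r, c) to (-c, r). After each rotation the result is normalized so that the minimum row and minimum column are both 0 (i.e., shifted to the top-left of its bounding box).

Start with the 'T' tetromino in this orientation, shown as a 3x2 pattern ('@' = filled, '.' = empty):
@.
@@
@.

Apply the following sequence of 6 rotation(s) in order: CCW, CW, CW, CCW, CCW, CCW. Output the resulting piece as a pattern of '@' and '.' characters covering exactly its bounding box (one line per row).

Answer: .@
@@
.@

Derivation:
Start:
@.
@@
@.
After rotation 1 (CCW):
.@.
@@@
After rotation 2 (CW):
@.
@@
@.
After rotation 3 (CW):
@@@
.@.
After rotation 4 (CCW):
@.
@@
@.
After rotation 5 (CCW):
.@.
@@@
After rotation 6 (CCW):
.@
@@
.@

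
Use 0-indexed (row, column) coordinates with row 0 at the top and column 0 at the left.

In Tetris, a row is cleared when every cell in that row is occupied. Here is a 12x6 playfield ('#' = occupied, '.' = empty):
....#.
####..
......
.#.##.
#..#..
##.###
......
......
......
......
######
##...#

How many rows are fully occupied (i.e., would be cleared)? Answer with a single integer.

Check each row:
  row 0: 5 empty cells -> not full
  row 1: 2 empty cells -> not full
  row 2: 6 empty cells -> not full
  row 3: 3 empty cells -> not full
  row 4: 4 empty cells -> not full
  row 5: 1 empty cell -> not full
  row 6: 6 empty cells -> not full
  row 7: 6 empty cells -> not full
  row 8: 6 empty cells -> not full
  row 9: 6 empty cells -> not full
  row 10: 0 empty cells -> FULL (clear)
  row 11: 3 empty cells -> not full
Total rows cleared: 1

Answer: 1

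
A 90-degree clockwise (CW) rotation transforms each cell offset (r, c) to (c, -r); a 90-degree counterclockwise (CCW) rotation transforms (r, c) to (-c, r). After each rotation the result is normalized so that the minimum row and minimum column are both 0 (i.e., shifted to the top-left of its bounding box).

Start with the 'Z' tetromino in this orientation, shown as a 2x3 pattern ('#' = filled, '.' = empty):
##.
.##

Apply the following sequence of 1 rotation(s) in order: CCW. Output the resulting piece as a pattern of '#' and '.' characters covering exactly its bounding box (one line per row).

Start:
##.
.##
After rotation 1 (CCW):
.#
##
#.

Answer: .#
##
#.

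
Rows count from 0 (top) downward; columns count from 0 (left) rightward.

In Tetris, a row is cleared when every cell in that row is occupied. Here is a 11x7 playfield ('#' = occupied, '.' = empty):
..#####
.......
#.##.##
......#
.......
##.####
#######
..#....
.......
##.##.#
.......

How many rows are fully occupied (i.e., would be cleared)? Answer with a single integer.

Answer: 1

Derivation:
Check each row:
  row 0: 2 empty cells -> not full
  row 1: 7 empty cells -> not full
  row 2: 2 empty cells -> not full
  row 3: 6 empty cells -> not full
  row 4: 7 empty cells -> not full
  row 5: 1 empty cell -> not full
  row 6: 0 empty cells -> FULL (clear)
  row 7: 6 empty cells -> not full
  row 8: 7 empty cells -> not full
  row 9: 2 empty cells -> not full
  row 10: 7 empty cells -> not full
Total rows cleared: 1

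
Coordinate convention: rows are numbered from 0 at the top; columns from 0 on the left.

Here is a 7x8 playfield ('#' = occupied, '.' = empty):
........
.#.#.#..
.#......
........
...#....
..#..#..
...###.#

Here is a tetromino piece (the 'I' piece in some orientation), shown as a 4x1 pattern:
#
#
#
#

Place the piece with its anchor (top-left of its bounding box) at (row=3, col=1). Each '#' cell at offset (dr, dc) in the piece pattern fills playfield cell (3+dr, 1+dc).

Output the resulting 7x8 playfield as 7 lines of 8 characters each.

Answer: ........
.#.#.#..
.#......
.#......
.#.#....
.##..#..
.#.###.#

Derivation:
Fill (3+0,1+0) = (3,1)
Fill (3+1,1+0) = (4,1)
Fill (3+2,1+0) = (5,1)
Fill (3+3,1+0) = (6,1)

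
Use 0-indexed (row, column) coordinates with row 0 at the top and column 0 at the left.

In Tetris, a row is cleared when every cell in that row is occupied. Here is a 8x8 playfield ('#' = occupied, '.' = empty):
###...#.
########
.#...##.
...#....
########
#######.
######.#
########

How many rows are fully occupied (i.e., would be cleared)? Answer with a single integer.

Check each row:
  row 0: 4 empty cells -> not full
  row 1: 0 empty cells -> FULL (clear)
  row 2: 5 empty cells -> not full
  row 3: 7 empty cells -> not full
  row 4: 0 empty cells -> FULL (clear)
  row 5: 1 empty cell -> not full
  row 6: 1 empty cell -> not full
  row 7: 0 empty cells -> FULL (clear)
Total rows cleared: 3

Answer: 3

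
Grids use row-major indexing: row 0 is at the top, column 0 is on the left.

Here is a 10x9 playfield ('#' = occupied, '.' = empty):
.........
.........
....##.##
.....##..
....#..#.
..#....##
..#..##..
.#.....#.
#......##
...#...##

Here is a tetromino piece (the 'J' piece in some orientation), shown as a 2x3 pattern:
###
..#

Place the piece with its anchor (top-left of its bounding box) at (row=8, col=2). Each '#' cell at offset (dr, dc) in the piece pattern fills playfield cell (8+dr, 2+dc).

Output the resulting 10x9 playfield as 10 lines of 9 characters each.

Answer: .........
.........
....##.##
.....##..
....#..#.
..#....##
..#..##..
.#.....#.
#.###..##
...##..##

Derivation:
Fill (8+0,2+0) = (8,2)
Fill (8+0,2+1) = (8,3)
Fill (8+0,2+2) = (8,4)
Fill (8+1,2+2) = (9,4)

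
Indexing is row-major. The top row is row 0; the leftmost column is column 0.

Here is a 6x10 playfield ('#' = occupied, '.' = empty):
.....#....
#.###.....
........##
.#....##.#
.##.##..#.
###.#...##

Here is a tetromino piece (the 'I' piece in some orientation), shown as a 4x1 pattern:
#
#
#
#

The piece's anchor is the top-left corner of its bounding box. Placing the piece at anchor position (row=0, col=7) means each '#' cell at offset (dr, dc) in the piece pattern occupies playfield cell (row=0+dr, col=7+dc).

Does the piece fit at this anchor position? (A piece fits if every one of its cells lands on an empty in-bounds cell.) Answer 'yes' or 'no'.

Answer: no

Derivation:
Check each piece cell at anchor (0, 7):
  offset (0,0) -> (0,7): empty -> OK
  offset (1,0) -> (1,7): empty -> OK
  offset (2,0) -> (2,7): empty -> OK
  offset (3,0) -> (3,7): occupied ('#') -> FAIL
All cells valid: no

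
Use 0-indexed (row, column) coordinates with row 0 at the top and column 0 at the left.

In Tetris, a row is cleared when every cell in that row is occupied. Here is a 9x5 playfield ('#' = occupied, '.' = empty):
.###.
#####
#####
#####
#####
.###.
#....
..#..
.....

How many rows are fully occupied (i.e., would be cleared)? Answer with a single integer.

Check each row:
  row 0: 2 empty cells -> not full
  row 1: 0 empty cells -> FULL (clear)
  row 2: 0 empty cells -> FULL (clear)
  row 3: 0 empty cells -> FULL (clear)
  row 4: 0 empty cells -> FULL (clear)
  row 5: 2 empty cells -> not full
  row 6: 4 empty cells -> not full
  row 7: 4 empty cells -> not full
  row 8: 5 empty cells -> not full
Total rows cleared: 4

Answer: 4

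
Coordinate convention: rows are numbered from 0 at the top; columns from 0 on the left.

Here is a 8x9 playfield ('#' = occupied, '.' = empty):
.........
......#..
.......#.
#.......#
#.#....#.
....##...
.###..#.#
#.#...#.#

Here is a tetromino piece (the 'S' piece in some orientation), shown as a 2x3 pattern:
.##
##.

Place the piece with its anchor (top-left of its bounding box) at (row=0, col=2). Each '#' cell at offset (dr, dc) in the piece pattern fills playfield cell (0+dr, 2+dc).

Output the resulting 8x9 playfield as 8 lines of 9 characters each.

Fill (0+0,2+1) = (0,3)
Fill (0+0,2+2) = (0,4)
Fill (0+1,2+0) = (1,2)
Fill (0+1,2+1) = (1,3)

Answer: ...##....
..##..#..
.......#.
#.......#
#.#....#.
....##...
.###..#.#
#.#...#.#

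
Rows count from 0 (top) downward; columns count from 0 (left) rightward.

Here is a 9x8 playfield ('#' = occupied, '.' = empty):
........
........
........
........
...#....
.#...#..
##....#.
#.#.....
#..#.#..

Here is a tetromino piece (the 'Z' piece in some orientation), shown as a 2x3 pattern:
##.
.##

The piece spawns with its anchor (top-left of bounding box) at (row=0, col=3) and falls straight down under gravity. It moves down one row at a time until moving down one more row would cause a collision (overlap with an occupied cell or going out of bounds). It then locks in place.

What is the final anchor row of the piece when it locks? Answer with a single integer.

Answer: 3

Derivation:
Spawn at (row=0, col=3). Try each row:
  row 0: fits
  row 1: fits
  row 2: fits
  row 3: fits
  row 4: blocked -> lock at row 3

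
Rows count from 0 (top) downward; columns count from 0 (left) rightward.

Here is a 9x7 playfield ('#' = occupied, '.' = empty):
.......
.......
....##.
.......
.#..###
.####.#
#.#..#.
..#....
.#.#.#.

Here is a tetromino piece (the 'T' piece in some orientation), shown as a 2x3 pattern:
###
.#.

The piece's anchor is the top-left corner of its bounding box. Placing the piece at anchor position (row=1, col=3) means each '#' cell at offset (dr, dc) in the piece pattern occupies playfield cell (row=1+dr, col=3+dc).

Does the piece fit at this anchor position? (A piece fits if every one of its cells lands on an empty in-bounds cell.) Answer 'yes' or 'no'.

Check each piece cell at anchor (1, 3):
  offset (0,0) -> (1,3): empty -> OK
  offset (0,1) -> (1,4): empty -> OK
  offset (0,2) -> (1,5): empty -> OK
  offset (1,1) -> (2,4): occupied ('#') -> FAIL
All cells valid: no

Answer: no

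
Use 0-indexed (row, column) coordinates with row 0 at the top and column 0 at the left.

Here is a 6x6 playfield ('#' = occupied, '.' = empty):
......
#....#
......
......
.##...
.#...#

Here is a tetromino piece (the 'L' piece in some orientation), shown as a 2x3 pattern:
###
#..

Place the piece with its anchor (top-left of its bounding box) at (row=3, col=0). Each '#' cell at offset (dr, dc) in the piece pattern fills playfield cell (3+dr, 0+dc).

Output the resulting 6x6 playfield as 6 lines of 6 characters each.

Fill (3+0,0+0) = (3,0)
Fill (3+0,0+1) = (3,1)
Fill (3+0,0+2) = (3,2)
Fill (3+1,0+0) = (4,0)

Answer: ......
#....#
......
###...
###...
.#...#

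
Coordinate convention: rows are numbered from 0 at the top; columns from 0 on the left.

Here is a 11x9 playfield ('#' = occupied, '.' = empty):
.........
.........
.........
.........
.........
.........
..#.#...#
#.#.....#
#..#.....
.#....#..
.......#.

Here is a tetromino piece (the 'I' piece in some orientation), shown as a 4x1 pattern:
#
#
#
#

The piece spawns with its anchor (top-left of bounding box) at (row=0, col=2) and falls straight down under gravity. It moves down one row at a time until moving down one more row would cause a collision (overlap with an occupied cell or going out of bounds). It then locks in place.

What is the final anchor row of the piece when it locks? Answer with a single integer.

Answer: 2

Derivation:
Spawn at (row=0, col=2). Try each row:
  row 0: fits
  row 1: fits
  row 2: fits
  row 3: blocked -> lock at row 2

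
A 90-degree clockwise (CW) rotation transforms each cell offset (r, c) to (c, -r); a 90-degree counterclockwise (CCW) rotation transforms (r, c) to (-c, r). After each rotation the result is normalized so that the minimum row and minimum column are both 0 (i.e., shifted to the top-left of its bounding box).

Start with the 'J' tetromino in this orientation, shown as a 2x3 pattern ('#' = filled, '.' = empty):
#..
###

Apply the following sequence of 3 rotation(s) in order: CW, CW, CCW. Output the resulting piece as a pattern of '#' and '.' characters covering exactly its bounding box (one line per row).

Start:
#..
###
After rotation 1 (CW):
##
#.
#.
After rotation 2 (CW):
###
..#
After rotation 3 (CCW):
##
#.
#.

Answer: ##
#.
#.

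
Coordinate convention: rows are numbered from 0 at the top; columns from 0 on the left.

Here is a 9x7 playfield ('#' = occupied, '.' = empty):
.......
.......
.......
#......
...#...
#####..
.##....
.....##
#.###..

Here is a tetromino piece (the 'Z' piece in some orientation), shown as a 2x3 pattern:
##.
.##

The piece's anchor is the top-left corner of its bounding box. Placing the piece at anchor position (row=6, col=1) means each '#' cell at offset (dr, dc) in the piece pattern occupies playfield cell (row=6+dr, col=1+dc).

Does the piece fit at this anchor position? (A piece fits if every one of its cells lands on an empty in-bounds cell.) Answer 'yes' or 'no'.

Check each piece cell at anchor (6, 1):
  offset (0,0) -> (6,1): occupied ('#') -> FAIL
  offset (0,1) -> (6,2): occupied ('#') -> FAIL
  offset (1,1) -> (7,2): empty -> OK
  offset (1,2) -> (7,3): empty -> OK
All cells valid: no

Answer: no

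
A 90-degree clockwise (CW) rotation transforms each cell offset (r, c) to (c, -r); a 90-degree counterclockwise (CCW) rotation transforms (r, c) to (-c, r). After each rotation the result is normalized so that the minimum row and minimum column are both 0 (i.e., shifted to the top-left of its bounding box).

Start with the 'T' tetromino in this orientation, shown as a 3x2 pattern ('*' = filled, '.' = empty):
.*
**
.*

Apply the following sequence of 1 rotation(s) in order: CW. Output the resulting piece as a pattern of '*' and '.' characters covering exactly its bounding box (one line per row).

Start:
.*
**
.*
After rotation 1 (CW):
.*.
***

Answer: .*.
***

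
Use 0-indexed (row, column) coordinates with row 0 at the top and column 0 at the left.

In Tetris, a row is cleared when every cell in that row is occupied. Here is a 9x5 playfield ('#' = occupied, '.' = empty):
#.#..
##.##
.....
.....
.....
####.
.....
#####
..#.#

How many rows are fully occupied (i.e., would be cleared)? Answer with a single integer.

Check each row:
  row 0: 3 empty cells -> not full
  row 1: 1 empty cell -> not full
  row 2: 5 empty cells -> not full
  row 3: 5 empty cells -> not full
  row 4: 5 empty cells -> not full
  row 5: 1 empty cell -> not full
  row 6: 5 empty cells -> not full
  row 7: 0 empty cells -> FULL (clear)
  row 8: 3 empty cells -> not full
Total rows cleared: 1

Answer: 1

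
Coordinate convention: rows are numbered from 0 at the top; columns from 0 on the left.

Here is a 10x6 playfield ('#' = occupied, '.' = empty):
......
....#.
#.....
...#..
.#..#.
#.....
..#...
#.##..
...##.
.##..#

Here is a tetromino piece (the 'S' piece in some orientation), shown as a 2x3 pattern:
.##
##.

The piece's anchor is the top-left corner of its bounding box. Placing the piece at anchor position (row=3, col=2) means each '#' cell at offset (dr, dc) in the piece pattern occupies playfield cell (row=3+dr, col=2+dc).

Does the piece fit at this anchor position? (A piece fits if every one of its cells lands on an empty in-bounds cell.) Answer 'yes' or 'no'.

Answer: no

Derivation:
Check each piece cell at anchor (3, 2):
  offset (0,1) -> (3,3): occupied ('#') -> FAIL
  offset (0,2) -> (3,4): empty -> OK
  offset (1,0) -> (4,2): empty -> OK
  offset (1,1) -> (4,3): empty -> OK
All cells valid: no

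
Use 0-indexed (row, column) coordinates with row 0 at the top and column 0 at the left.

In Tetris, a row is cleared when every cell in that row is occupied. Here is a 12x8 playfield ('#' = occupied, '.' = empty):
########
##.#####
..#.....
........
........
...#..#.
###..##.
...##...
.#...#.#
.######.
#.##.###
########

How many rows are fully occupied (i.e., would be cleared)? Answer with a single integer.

Check each row:
  row 0: 0 empty cells -> FULL (clear)
  row 1: 1 empty cell -> not full
  row 2: 7 empty cells -> not full
  row 3: 8 empty cells -> not full
  row 4: 8 empty cells -> not full
  row 5: 6 empty cells -> not full
  row 6: 3 empty cells -> not full
  row 7: 6 empty cells -> not full
  row 8: 5 empty cells -> not full
  row 9: 2 empty cells -> not full
  row 10: 2 empty cells -> not full
  row 11: 0 empty cells -> FULL (clear)
Total rows cleared: 2

Answer: 2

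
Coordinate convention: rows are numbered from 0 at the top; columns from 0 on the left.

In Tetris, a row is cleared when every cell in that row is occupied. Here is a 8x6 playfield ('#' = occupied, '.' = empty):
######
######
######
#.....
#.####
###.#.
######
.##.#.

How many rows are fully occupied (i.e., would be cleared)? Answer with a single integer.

Check each row:
  row 0: 0 empty cells -> FULL (clear)
  row 1: 0 empty cells -> FULL (clear)
  row 2: 0 empty cells -> FULL (clear)
  row 3: 5 empty cells -> not full
  row 4: 1 empty cell -> not full
  row 5: 2 empty cells -> not full
  row 6: 0 empty cells -> FULL (clear)
  row 7: 3 empty cells -> not full
Total rows cleared: 4

Answer: 4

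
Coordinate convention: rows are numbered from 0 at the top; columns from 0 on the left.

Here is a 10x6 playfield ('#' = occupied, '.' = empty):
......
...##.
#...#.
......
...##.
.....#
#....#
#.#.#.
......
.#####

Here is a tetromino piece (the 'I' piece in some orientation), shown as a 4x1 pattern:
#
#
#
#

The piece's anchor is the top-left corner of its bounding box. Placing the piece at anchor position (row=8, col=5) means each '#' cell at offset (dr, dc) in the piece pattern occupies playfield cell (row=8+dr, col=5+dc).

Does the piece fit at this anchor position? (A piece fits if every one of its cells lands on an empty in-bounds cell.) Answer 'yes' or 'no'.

Check each piece cell at anchor (8, 5):
  offset (0,0) -> (8,5): empty -> OK
  offset (1,0) -> (9,5): occupied ('#') -> FAIL
  offset (2,0) -> (10,5): out of bounds -> FAIL
  offset (3,0) -> (11,5): out of bounds -> FAIL
All cells valid: no

Answer: no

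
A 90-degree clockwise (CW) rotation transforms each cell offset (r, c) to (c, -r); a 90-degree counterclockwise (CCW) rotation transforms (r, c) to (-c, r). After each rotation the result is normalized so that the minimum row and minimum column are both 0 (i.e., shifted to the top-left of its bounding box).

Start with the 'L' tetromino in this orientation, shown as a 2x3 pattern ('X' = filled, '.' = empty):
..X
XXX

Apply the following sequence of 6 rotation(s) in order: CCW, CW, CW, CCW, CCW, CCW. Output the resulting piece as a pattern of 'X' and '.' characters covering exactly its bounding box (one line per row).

Start:
..X
XXX
After rotation 1 (CCW):
XX
.X
.X
After rotation 2 (CW):
..X
XXX
After rotation 3 (CW):
X.
X.
XX
After rotation 4 (CCW):
..X
XXX
After rotation 5 (CCW):
XX
.X
.X
After rotation 6 (CCW):
XXX
X..

Answer: XXX
X..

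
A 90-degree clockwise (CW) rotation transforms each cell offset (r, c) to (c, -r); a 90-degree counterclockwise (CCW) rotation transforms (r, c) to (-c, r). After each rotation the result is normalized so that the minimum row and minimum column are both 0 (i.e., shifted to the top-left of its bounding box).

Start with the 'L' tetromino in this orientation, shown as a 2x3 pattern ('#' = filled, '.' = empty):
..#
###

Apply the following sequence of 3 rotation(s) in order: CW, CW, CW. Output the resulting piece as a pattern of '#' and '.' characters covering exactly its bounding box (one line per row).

Start:
..#
###
After rotation 1 (CW):
#.
#.
##
After rotation 2 (CW):
###
#..
After rotation 3 (CW):
##
.#
.#

Answer: ##
.#
.#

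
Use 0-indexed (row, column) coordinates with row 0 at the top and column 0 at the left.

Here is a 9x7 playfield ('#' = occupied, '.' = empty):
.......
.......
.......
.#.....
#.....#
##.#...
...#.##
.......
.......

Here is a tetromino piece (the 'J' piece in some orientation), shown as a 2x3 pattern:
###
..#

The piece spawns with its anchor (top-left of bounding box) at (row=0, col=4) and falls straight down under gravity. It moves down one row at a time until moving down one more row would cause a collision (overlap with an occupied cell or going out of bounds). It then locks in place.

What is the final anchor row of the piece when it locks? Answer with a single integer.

Answer: 2

Derivation:
Spawn at (row=0, col=4). Try each row:
  row 0: fits
  row 1: fits
  row 2: fits
  row 3: blocked -> lock at row 2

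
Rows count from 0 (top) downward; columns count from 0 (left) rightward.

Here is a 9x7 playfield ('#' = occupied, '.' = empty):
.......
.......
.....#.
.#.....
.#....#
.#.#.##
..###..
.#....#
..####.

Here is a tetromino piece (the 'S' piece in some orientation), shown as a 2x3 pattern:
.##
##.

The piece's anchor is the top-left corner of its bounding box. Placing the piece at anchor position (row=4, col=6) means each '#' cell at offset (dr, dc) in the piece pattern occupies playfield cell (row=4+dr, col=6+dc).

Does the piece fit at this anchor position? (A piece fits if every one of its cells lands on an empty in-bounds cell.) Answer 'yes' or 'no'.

Check each piece cell at anchor (4, 6):
  offset (0,1) -> (4,7): out of bounds -> FAIL
  offset (0,2) -> (4,8): out of bounds -> FAIL
  offset (1,0) -> (5,6): occupied ('#') -> FAIL
  offset (1,1) -> (5,7): out of bounds -> FAIL
All cells valid: no

Answer: no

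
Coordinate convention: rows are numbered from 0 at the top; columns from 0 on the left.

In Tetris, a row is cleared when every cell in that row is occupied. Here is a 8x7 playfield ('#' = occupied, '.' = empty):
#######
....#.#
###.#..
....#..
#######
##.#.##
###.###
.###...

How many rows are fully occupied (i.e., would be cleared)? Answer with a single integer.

Check each row:
  row 0: 0 empty cells -> FULL (clear)
  row 1: 5 empty cells -> not full
  row 2: 3 empty cells -> not full
  row 3: 6 empty cells -> not full
  row 4: 0 empty cells -> FULL (clear)
  row 5: 2 empty cells -> not full
  row 6: 1 empty cell -> not full
  row 7: 4 empty cells -> not full
Total rows cleared: 2

Answer: 2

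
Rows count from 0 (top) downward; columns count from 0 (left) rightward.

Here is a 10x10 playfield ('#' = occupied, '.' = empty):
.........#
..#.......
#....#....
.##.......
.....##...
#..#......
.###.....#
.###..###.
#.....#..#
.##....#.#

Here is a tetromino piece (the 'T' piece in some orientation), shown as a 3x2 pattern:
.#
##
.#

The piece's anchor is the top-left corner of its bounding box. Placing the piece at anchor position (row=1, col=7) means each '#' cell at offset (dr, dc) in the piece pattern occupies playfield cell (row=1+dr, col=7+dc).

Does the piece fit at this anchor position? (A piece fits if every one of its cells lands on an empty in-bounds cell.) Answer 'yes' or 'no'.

Check each piece cell at anchor (1, 7):
  offset (0,1) -> (1,8): empty -> OK
  offset (1,0) -> (2,7): empty -> OK
  offset (1,1) -> (2,8): empty -> OK
  offset (2,1) -> (3,8): empty -> OK
All cells valid: yes

Answer: yes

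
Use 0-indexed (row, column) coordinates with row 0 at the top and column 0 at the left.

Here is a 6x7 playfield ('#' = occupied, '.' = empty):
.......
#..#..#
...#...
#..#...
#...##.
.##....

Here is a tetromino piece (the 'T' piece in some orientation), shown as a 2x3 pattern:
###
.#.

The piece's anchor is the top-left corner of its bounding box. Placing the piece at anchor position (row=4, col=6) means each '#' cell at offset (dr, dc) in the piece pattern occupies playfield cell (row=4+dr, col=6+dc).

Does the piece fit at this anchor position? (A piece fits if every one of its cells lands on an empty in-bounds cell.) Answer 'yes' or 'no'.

Answer: no

Derivation:
Check each piece cell at anchor (4, 6):
  offset (0,0) -> (4,6): empty -> OK
  offset (0,1) -> (4,7): out of bounds -> FAIL
  offset (0,2) -> (4,8): out of bounds -> FAIL
  offset (1,1) -> (5,7): out of bounds -> FAIL
All cells valid: no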